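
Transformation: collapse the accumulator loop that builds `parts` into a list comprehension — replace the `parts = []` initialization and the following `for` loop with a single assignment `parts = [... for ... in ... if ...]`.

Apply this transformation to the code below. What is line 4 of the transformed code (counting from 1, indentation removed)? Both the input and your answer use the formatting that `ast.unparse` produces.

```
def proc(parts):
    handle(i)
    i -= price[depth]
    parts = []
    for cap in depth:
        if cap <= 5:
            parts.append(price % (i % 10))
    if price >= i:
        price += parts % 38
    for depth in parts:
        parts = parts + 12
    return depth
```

Transformed code:
def proc(parts):
    handle(i)
    i -= price[depth]
    parts = [price % (i % 10) for cap in depth if cap <= 5]
    if price >= i:
        price += parts % 38
    for depth in parts:
        parts = parts + 12
    return depth

parts = [price % (i % 10) for cap in depth if cap <= 5]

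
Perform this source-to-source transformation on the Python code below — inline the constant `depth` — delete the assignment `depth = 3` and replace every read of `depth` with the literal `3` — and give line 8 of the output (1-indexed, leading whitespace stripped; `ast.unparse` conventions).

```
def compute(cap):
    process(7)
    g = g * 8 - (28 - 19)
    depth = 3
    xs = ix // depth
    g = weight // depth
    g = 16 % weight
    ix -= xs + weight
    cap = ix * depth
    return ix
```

cap = ix * 3

Transformed code:
def compute(cap):
    process(7)
    g = g * 8 - (28 - 19)
    xs = ix // 3
    g = weight // 3
    g = 16 % weight
    ix -= xs + weight
    cap = ix * 3
    return ix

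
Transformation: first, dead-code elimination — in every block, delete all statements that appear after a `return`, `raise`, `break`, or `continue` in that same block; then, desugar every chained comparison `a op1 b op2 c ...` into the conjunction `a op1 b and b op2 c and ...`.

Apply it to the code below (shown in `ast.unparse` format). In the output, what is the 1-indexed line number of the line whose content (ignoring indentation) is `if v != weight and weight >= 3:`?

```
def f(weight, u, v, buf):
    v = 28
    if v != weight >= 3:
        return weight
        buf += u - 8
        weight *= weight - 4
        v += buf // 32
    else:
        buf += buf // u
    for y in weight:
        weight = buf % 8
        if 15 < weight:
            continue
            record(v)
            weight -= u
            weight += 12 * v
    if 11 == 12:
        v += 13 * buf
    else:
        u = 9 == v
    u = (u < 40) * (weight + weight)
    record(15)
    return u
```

Transformed code:
def f(weight, u, v, buf):
    v = 28
    if v != weight and weight >= 3:
        return weight
    else:
        buf += buf // u
    for y in weight:
        weight = buf % 8
        if 15 < weight:
            continue
    if 11 == 12:
        v += 13 * buf
    else:
        u = 9 == v
    u = (u < 40) * (weight + weight)
    record(15)
    return u

3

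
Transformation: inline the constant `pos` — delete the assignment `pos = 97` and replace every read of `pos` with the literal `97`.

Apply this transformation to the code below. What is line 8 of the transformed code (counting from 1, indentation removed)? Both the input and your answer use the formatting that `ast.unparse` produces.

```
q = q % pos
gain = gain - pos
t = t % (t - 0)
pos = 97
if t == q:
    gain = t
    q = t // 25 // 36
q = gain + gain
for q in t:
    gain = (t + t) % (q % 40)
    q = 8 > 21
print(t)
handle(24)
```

Transformed code:
q = q % 97
gain = gain - 97
t = t % (t - 0)
if t == q:
    gain = t
    q = t // 25 // 36
q = gain + gain
for q in t:
    gain = (t + t) % (q % 40)
    q = 8 > 21
print(t)
handle(24)

for q in t:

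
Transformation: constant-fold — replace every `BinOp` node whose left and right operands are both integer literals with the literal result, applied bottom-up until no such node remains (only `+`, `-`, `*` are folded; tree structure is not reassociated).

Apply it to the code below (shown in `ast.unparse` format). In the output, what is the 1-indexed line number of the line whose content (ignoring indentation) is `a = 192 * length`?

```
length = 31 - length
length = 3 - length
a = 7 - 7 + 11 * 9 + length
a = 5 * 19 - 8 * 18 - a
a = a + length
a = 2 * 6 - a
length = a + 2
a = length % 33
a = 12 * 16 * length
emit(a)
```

Transformed code:
length = 31 - length
length = 3 - length
a = 99 + length
a = -49 - a
a = a + length
a = 12 - a
length = a + 2
a = length % 33
a = 192 * length
emit(a)

9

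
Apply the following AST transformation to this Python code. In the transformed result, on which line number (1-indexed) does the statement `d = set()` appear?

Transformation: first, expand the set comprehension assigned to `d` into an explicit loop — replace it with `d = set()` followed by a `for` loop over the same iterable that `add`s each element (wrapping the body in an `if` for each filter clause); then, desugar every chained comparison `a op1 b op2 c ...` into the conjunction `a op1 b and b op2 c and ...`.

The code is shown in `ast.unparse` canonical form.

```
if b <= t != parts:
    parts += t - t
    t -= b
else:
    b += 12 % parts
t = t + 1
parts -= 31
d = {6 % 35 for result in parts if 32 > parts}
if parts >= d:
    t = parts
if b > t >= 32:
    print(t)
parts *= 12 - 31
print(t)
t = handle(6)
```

Transformed code:
if b <= t and t != parts:
    parts += t - t
    t -= b
else:
    b += 12 % parts
t = t + 1
parts -= 31
d = set()
for result in parts:
    if 32 > parts:
        d.add(6 % 35)
if parts >= d:
    t = parts
if b > t and t >= 32:
    print(t)
parts *= 12 - 31
print(t)
t = handle(6)

8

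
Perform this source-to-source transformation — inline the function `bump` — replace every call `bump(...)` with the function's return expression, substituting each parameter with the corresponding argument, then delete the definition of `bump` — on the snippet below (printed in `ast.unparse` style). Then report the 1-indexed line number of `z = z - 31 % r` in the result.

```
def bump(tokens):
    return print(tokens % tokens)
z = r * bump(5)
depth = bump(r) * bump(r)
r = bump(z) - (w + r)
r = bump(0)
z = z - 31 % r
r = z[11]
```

Transformed code:
z = r * print(5 % 5)
depth = print(r % r) * print(r % r)
r = print(z % z) - (w + r)
r = print(0 % 0)
z = z - 31 % r
r = z[11]

5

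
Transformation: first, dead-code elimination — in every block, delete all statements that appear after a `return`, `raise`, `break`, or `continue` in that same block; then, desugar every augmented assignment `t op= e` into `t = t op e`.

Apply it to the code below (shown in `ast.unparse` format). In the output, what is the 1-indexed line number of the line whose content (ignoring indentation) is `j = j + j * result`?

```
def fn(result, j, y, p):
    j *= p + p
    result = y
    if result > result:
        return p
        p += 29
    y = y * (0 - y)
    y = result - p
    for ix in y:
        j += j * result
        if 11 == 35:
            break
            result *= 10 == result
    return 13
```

Transformed code:
def fn(result, j, y, p):
    j = j * (p + p)
    result = y
    if result > result:
        return p
    y = y * (0 - y)
    y = result - p
    for ix in y:
        j = j + j * result
        if 11 == 35:
            break
    return 13

9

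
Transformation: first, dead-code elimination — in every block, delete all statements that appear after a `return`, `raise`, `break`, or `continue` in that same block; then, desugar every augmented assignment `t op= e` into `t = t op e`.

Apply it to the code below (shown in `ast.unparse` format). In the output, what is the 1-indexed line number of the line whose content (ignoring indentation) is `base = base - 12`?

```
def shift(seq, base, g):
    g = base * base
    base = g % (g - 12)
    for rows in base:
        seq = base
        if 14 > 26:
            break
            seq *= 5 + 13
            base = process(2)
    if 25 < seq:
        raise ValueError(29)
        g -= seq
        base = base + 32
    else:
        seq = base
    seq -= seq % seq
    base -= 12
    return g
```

Transformed code:
def shift(seq, base, g):
    g = base * base
    base = g % (g - 12)
    for rows in base:
        seq = base
        if 14 > 26:
            break
    if 25 < seq:
        raise ValueError(29)
    else:
        seq = base
    seq = seq - seq % seq
    base = base - 12
    return g

13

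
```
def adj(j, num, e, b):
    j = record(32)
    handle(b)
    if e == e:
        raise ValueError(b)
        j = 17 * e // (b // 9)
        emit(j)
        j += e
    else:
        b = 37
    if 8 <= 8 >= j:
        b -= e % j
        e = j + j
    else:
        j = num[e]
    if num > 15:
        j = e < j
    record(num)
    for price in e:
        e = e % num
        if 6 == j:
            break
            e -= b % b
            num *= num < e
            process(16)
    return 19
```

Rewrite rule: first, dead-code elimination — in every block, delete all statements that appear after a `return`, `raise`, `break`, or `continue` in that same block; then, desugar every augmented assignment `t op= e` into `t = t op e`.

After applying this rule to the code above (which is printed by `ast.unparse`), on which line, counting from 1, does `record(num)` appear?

Transformed code:
def adj(j, num, e, b):
    j = record(32)
    handle(b)
    if e == e:
        raise ValueError(b)
    else:
        b = 37
    if 8 <= 8 >= j:
        b = b - e % j
        e = j + j
    else:
        j = num[e]
    if num > 15:
        j = e < j
    record(num)
    for price in e:
        e = e % num
        if 6 == j:
            break
    return 19

15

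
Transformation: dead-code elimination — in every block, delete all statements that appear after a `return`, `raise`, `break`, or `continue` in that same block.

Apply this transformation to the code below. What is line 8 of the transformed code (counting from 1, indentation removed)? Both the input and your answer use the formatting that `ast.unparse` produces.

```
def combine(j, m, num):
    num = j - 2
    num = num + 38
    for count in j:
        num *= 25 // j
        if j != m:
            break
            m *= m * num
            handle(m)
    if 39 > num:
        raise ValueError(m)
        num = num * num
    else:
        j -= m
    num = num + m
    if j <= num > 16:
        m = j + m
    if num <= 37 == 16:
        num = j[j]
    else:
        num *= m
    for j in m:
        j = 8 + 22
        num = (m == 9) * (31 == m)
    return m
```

Transformed code:
def combine(j, m, num):
    num = j - 2
    num = num + 38
    for count in j:
        num *= 25 // j
        if j != m:
            break
    if 39 > num:
        raise ValueError(m)
    else:
        j -= m
    num = num + m
    if j <= num > 16:
        m = j + m
    if num <= 37 == 16:
        num = j[j]
    else:
        num *= m
    for j in m:
        j = 8 + 22
        num = (m == 9) * (31 == m)
    return m

if 39 > num:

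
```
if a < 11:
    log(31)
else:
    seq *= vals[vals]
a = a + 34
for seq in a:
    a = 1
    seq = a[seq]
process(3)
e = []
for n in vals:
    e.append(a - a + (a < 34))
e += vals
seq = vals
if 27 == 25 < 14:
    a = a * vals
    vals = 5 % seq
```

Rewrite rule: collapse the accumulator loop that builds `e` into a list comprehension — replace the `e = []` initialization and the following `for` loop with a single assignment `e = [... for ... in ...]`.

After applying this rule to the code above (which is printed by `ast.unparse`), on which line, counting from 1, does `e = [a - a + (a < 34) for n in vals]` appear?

10

Transformed code:
if a < 11:
    log(31)
else:
    seq *= vals[vals]
a = a + 34
for seq in a:
    a = 1
    seq = a[seq]
process(3)
e = [a - a + (a < 34) for n in vals]
e += vals
seq = vals
if 27 == 25 < 14:
    a = a * vals
    vals = 5 % seq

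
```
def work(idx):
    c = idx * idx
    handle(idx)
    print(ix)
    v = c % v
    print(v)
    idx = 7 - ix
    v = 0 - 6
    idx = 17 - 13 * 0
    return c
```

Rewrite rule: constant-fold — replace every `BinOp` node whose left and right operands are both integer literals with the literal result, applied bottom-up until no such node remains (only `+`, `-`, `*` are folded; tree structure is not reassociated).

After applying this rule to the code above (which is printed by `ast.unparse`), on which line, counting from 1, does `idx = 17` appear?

9

Transformed code:
def work(idx):
    c = idx * idx
    handle(idx)
    print(ix)
    v = c % v
    print(v)
    idx = 7 - ix
    v = -6
    idx = 17
    return c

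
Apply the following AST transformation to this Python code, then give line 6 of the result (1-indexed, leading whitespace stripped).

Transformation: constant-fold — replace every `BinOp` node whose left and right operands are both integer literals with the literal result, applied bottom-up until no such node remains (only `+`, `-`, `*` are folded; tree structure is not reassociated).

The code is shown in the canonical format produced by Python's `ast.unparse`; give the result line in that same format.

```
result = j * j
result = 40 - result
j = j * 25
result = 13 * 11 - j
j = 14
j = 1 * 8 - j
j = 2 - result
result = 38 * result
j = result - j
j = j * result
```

j = 8 - j

Transformed code:
result = j * j
result = 40 - result
j = j * 25
result = 143 - j
j = 14
j = 8 - j
j = 2 - result
result = 38 * result
j = result - j
j = j * result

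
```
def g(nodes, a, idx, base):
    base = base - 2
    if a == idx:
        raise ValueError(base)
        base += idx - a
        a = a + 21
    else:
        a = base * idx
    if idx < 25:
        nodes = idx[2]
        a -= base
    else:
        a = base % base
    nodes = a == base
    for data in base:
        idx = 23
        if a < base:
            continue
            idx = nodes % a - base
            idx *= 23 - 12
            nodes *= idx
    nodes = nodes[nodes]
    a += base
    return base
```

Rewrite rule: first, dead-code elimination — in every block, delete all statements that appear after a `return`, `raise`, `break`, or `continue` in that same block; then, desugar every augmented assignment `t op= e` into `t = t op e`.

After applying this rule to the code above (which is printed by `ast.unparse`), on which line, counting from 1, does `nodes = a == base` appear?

12

Transformed code:
def g(nodes, a, idx, base):
    base = base - 2
    if a == idx:
        raise ValueError(base)
    else:
        a = base * idx
    if idx < 25:
        nodes = idx[2]
        a = a - base
    else:
        a = base % base
    nodes = a == base
    for data in base:
        idx = 23
        if a < base:
            continue
    nodes = nodes[nodes]
    a = a + base
    return base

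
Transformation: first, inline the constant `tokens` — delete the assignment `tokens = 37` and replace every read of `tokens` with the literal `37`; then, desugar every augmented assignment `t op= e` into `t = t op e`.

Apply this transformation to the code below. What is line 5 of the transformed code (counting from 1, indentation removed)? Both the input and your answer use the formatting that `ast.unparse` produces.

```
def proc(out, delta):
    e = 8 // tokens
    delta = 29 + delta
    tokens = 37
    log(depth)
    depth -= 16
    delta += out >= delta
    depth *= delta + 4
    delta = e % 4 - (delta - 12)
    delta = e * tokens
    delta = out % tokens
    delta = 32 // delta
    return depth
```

depth = depth - 16

Transformed code:
def proc(out, delta):
    e = 8 // 37
    delta = 29 + delta
    log(depth)
    depth = depth - 16
    delta = delta + (out >= delta)
    depth = depth * (delta + 4)
    delta = e % 4 - (delta - 12)
    delta = e * 37
    delta = out % 37
    delta = 32 // delta
    return depth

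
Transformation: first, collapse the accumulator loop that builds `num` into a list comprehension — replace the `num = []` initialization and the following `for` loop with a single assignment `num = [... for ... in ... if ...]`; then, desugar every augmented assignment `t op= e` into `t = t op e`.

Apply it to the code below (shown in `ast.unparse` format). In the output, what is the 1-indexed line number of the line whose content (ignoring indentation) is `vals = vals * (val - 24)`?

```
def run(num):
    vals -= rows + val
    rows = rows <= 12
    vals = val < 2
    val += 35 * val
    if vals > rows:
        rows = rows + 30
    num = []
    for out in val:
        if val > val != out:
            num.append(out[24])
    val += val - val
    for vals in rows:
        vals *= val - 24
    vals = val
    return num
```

11

Transformed code:
def run(num):
    vals = vals - (rows + val)
    rows = rows <= 12
    vals = val < 2
    val = val + 35 * val
    if vals > rows:
        rows = rows + 30
    num = [out[24] for out in val if val > val != out]
    val = val + (val - val)
    for vals in rows:
        vals = vals * (val - 24)
    vals = val
    return num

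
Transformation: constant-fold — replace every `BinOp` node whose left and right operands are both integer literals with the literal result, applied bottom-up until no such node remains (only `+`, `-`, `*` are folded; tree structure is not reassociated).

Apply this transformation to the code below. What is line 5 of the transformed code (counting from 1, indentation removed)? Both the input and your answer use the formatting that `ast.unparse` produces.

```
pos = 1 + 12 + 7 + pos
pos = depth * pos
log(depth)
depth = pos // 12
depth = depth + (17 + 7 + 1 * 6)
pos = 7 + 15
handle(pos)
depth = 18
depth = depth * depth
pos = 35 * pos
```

Transformed code:
pos = 20 + pos
pos = depth * pos
log(depth)
depth = pos // 12
depth = depth + 30
pos = 22
handle(pos)
depth = 18
depth = depth * depth
pos = 35 * pos

depth = depth + 30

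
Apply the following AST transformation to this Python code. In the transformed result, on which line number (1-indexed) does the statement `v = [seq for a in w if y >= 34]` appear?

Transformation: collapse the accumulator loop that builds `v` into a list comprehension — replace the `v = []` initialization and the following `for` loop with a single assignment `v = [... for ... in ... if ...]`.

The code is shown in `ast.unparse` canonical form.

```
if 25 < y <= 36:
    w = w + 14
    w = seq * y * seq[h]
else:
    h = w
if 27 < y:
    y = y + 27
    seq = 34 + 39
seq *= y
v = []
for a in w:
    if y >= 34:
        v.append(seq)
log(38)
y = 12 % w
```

Transformed code:
if 25 < y <= 36:
    w = w + 14
    w = seq * y * seq[h]
else:
    h = w
if 27 < y:
    y = y + 27
    seq = 34 + 39
seq *= y
v = [seq for a in w if y >= 34]
log(38)
y = 12 % w

10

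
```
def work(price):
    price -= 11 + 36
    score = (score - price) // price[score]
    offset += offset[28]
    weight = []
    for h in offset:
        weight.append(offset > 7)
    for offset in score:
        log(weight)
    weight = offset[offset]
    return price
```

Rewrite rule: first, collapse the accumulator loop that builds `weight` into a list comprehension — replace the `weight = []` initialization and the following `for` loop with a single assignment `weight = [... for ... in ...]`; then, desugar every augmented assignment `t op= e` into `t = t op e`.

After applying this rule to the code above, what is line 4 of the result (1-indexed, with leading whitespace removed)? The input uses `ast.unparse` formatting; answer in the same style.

offset = offset + offset[28]

Transformed code:
def work(price):
    price = price - (11 + 36)
    score = (score - price) // price[score]
    offset = offset + offset[28]
    weight = [offset > 7 for h in offset]
    for offset in score:
        log(weight)
    weight = offset[offset]
    return price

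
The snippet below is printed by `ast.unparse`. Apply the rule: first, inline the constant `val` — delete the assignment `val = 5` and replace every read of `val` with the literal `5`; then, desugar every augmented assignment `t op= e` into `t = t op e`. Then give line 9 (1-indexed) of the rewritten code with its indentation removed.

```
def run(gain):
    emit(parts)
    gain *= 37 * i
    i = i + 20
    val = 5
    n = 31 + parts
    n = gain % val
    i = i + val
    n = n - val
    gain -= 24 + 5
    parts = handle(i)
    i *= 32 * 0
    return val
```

gain = gain - (24 + 5)

Transformed code:
def run(gain):
    emit(parts)
    gain = gain * (37 * i)
    i = i + 20
    n = 31 + parts
    n = gain % 5
    i = i + 5
    n = n - 5
    gain = gain - (24 + 5)
    parts = handle(i)
    i = i * (32 * 0)
    return 5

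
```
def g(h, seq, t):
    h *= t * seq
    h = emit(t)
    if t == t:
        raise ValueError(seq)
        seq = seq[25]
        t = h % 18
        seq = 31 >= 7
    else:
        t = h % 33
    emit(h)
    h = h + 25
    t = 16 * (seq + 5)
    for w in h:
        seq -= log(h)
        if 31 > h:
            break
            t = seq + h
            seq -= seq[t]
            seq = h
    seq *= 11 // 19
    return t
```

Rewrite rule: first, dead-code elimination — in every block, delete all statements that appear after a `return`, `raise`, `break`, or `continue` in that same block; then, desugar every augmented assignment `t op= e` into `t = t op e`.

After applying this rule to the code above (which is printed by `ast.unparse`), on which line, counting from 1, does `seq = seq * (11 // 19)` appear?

15

Transformed code:
def g(h, seq, t):
    h = h * (t * seq)
    h = emit(t)
    if t == t:
        raise ValueError(seq)
    else:
        t = h % 33
    emit(h)
    h = h + 25
    t = 16 * (seq + 5)
    for w in h:
        seq = seq - log(h)
        if 31 > h:
            break
    seq = seq * (11 // 19)
    return t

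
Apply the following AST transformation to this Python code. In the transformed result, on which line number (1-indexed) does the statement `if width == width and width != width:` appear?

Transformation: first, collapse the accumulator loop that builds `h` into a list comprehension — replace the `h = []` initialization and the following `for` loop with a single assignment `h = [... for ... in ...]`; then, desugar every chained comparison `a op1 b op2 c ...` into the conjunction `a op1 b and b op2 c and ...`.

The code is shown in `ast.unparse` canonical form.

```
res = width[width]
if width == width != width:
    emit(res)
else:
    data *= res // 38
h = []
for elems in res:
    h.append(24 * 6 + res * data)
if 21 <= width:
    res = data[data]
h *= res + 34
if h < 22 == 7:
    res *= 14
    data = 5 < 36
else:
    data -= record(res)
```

Transformed code:
res = width[width]
if width == width and width != width:
    emit(res)
else:
    data *= res // 38
h = [24 * 6 + res * data for elems in res]
if 21 <= width:
    res = data[data]
h *= res + 34
if h < 22 and 22 == 7:
    res *= 14
    data = 5 < 36
else:
    data -= record(res)

2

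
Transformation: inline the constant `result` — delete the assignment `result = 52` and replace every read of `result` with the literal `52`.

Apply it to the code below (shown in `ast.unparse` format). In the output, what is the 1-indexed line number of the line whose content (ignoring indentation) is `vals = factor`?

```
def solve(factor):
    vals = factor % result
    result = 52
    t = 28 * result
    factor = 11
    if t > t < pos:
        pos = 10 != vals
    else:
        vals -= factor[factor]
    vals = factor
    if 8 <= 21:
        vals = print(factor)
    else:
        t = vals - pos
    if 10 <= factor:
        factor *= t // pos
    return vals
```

9

Transformed code:
def solve(factor):
    vals = factor % 52
    t = 28 * 52
    factor = 11
    if t > t < pos:
        pos = 10 != vals
    else:
        vals -= factor[factor]
    vals = factor
    if 8 <= 21:
        vals = print(factor)
    else:
        t = vals - pos
    if 10 <= factor:
        factor *= t // pos
    return vals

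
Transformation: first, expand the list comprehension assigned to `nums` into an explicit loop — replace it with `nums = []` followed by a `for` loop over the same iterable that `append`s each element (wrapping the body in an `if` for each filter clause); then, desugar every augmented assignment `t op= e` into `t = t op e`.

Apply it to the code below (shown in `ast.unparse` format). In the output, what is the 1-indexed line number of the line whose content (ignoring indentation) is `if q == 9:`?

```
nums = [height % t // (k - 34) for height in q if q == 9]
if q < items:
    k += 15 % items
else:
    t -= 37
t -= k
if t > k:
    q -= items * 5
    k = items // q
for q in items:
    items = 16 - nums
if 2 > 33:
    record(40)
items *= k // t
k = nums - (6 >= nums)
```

3

Transformed code:
nums = []
for height in q:
    if q == 9:
        nums.append(height % t // (k - 34))
if q < items:
    k = k + 15 % items
else:
    t = t - 37
t = t - k
if t > k:
    q = q - items * 5
    k = items // q
for q in items:
    items = 16 - nums
if 2 > 33:
    record(40)
items = items * (k // t)
k = nums - (6 >= nums)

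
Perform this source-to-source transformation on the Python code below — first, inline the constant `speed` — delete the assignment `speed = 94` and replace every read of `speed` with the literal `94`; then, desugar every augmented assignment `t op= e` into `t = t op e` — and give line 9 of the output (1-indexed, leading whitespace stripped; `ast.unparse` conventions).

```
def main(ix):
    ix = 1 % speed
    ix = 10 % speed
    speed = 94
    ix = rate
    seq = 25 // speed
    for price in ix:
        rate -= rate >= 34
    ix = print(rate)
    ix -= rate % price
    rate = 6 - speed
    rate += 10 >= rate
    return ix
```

ix = ix - rate % price

Transformed code:
def main(ix):
    ix = 1 % 94
    ix = 10 % 94
    ix = rate
    seq = 25 // 94
    for price in ix:
        rate = rate - (rate >= 34)
    ix = print(rate)
    ix = ix - rate % price
    rate = 6 - 94
    rate = rate + (10 >= rate)
    return ix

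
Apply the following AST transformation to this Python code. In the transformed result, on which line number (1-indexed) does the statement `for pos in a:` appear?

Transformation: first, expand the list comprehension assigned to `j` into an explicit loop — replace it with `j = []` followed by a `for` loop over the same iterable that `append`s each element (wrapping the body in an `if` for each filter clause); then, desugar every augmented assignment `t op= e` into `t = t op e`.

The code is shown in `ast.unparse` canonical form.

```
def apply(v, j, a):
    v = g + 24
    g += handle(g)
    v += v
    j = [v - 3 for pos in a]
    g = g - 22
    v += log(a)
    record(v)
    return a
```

6

Transformed code:
def apply(v, j, a):
    v = g + 24
    g = g + handle(g)
    v = v + v
    j = []
    for pos in a:
        j.append(v - 3)
    g = g - 22
    v = v + log(a)
    record(v)
    return a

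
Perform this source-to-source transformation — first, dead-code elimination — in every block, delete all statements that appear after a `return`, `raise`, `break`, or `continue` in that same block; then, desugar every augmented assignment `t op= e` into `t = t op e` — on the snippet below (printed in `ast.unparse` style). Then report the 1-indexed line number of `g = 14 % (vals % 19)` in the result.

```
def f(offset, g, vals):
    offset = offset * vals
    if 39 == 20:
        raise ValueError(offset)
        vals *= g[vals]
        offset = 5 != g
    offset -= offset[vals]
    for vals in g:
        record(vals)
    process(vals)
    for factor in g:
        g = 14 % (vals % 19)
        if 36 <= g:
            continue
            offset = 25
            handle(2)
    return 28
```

Transformed code:
def f(offset, g, vals):
    offset = offset * vals
    if 39 == 20:
        raise ValueError(offset)
    offset = offset - offset[vals]
    for vals in g:
        record(vals)
    process(vals)
    for factor in g:
        g = 14 % (vals % 19)
        if 36 <= g:
            continue
    return 28

10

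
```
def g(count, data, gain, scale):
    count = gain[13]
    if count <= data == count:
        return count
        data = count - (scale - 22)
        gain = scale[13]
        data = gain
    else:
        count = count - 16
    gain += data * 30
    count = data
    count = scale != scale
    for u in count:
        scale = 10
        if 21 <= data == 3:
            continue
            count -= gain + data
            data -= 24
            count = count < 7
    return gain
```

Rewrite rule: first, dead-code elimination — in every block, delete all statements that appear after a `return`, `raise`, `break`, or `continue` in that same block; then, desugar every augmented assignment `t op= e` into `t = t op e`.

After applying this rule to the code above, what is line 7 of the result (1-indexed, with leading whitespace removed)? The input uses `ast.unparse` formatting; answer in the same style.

gain = gain + data * 30

Transformed code:
def g(count, data, gain, scale):
    count = gain[13]
    if count <= data == count:
        return count
    else:
        count = count - 16
    gain = gain + data * 30
    count = data
    count = scale != scale
    for u in count:
        scale = 10
        if 21 <= data == 3:
            continue
    return gain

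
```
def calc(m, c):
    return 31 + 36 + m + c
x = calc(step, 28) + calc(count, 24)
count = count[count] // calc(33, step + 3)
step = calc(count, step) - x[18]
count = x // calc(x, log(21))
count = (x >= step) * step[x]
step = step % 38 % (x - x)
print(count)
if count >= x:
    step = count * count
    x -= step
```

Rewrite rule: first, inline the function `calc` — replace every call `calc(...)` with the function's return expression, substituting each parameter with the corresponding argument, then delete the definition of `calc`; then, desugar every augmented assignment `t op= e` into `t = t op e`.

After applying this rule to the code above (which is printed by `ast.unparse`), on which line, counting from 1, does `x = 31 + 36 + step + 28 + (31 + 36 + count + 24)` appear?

Transformed code:
x = 31 + 36 + step + 28 + (31 + 36 + count + 24)
count = count[count] // (31 + 36 + 33 + (step + 3))
step = 31 + 36 + count + step - x[18]
count = x // (31 + 36 + x + log(21))
count = (x >= step) * step[x]
step = step % 38 % (x - x)
print(count)
if count >= x:
    step = count * count
    x = x - step

1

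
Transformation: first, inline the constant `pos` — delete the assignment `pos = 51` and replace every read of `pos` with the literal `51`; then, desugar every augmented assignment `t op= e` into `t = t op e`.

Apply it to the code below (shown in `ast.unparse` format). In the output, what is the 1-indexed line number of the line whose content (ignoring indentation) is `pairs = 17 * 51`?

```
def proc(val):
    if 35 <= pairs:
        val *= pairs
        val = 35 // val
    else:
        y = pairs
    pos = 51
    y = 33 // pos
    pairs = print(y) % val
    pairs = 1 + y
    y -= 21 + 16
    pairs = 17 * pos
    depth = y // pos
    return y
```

11

Transformed code:
def proc(val):
    if 35 <= pairs:
        val = val * pairs
        val = 35 // val
    else:
        y = pairs
    y = 33 // 51
    pairs = print(y) % val
    pairs = 1 + y
    y = y - (21 + 16)
    pairs = 17 * 51
    depth = y // 51
    return y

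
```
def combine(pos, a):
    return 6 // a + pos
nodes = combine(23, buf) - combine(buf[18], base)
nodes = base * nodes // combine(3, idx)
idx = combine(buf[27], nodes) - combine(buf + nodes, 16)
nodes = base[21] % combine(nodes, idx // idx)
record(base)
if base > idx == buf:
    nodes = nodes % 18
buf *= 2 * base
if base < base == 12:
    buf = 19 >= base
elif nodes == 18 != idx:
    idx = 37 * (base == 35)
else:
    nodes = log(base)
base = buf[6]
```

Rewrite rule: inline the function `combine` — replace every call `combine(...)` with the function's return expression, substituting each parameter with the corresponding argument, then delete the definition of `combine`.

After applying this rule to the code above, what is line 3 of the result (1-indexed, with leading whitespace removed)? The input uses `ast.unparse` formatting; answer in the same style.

idx = 6 // nodes + buf[27] - (6 // 16 + (buf + nodes))

Transformed code:
nodes = 6 // buf + 23 - (6 // base + buf[18])
nodes = base * nodes // (6 // idx + 3)
idx = 6 // nodes + buf[27] - (6 // 16 + (buf + nodes))
nodes = base[21] % (6 // (idx // idx) + nodes)
record(base)
if base > idx == buf:
    nodes = nodes % 18
buf *= 2 * base
if base < base == 12:
    buf = 19 >= base
elif nodes == 18 != idx:
    idx = 37 * (base == 35)
else:
    nodes = log(base)
base = buf[6]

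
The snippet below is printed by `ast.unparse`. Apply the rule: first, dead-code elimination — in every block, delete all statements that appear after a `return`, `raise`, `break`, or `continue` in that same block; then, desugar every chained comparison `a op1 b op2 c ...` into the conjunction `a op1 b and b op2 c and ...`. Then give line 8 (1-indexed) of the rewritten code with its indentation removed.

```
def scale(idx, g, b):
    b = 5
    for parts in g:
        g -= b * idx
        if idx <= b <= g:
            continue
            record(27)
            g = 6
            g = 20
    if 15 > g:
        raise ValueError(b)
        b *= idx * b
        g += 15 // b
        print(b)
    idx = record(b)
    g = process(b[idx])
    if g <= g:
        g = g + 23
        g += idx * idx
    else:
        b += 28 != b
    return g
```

raise ValueError(b)

Transformed code:
def scale(idx, g, b):
    b = 5
    for parts in g:
        g -= b * idx
        if idx <= b and b <= g:
            continue
    if 15 > g:
        raise ValueError(b)
    idx = record(b)
    g = process(b[idx])
    if g <= g:
        g = g + 23
        g += idx * idx
    else:
        b += 28 != b
    return g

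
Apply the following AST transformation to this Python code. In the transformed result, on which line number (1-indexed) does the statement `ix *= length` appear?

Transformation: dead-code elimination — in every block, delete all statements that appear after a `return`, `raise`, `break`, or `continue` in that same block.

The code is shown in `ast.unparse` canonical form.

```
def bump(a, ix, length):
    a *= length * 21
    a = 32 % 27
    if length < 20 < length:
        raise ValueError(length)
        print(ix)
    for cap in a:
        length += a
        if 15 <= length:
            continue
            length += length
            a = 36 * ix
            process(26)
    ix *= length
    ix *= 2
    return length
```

10

Transformed code:
def bump(a, ix, length):
    a *= length * 21
    a = 32 % 27
    if length < 20 < length:
        raise ValueError(length)
    for cap in a:
        length += a
        if 15 <= length:
            continue
    ix *= length
    ix *= 2
    return length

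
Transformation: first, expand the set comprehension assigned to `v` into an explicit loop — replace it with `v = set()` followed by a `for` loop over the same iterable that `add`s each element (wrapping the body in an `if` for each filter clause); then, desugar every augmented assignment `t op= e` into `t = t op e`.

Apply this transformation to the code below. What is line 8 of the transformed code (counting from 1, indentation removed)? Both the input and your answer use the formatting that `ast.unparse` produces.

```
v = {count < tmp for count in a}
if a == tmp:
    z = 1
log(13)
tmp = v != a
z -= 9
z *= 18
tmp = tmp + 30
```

z = z - 9

Transformed code:
v = set()
for count in a:
    v.add(count < tmp)
if a == tmp:
    z = 1
log(13)
tmp = v != a
z = z - 9
z = z * 18
tmp = tmp + 30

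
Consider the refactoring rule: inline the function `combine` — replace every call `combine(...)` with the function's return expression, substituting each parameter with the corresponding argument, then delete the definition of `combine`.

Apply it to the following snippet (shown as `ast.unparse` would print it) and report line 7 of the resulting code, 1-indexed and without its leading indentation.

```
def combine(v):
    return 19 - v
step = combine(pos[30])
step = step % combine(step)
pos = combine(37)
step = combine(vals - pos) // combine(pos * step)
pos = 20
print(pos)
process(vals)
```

Transformed code:
step = 19 - pos[30]
step = step % (19 - step)
pos = 19 - 37
step = (19 - (vals - pos)) // (19 - pos * step)
pos = 20
print(pos)
process(vals)

process(vals)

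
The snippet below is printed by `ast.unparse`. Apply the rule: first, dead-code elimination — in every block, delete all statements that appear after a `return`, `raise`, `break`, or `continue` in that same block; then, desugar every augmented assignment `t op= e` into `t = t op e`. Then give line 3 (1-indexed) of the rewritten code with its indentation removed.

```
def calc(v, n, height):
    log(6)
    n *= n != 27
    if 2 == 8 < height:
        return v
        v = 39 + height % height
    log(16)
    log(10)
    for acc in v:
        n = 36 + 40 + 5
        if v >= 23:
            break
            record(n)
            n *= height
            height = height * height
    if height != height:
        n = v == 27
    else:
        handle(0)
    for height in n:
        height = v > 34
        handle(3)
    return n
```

n = n * (n != 27)

Transformed code:
def calc(v, n, height):
    log(6)
    n = n * (n != 27)
    if 2 == 8 < height:
        return v
    log(16)
    log(10)
    for acc in v:
        n = 36 + 40 + 5
        if v >= 23:
            break
    if height != height:
        n = v == 27
    else:
        handle(0)
    for height in n:
        height = v > 34
        handle(3)
    return n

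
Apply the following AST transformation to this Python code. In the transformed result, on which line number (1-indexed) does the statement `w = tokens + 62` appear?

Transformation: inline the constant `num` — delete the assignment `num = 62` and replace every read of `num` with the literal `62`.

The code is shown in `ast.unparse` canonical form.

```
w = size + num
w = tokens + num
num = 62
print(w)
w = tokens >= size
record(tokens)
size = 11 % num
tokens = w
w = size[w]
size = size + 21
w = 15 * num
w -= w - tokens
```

2

Transformed code:
w = size + 62
w = tokens + 62
print(w)
w = tokens >= size
record(tokens)
size = 11 % 62
tokens = w
w = size[w]
size = size + 21
w = 15 * 62
w -= w - tokens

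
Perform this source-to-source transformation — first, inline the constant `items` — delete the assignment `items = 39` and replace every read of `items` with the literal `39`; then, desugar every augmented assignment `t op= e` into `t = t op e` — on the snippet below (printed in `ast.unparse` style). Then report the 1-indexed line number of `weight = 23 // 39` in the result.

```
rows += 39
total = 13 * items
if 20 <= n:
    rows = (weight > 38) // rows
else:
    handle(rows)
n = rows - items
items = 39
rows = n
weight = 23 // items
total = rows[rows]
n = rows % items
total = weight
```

9

Transformed code:
rows = rows + 39
total = 13 * 39
if 20 <= n:
    rows = (weight > 38) // rows
else:
    handle(rows)
n = rows - 39
rows = n
weight = 23 // 39
total = rows[rows]
n = rows % 39
total = weight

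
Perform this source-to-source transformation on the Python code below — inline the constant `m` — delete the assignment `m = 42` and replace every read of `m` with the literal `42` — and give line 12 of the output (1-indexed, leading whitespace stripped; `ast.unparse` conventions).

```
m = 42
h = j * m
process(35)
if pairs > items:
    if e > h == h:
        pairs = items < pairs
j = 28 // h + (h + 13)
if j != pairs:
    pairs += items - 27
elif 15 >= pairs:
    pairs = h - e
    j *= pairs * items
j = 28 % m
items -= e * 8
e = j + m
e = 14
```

j = 28 % 42

Transformed code:
h = j * 42
process(35)
if pairs > items:
    if e > h == h:
        pairs = items < pairs
j = 28 // h + (h + 13)
if j != pairs:
    pairs += items - 27
elif 15 >= pairs:
    pairs = h - e
    j *= pairs * items
j = 28 % 42
items -= e * 8
e = j + 42
e = 14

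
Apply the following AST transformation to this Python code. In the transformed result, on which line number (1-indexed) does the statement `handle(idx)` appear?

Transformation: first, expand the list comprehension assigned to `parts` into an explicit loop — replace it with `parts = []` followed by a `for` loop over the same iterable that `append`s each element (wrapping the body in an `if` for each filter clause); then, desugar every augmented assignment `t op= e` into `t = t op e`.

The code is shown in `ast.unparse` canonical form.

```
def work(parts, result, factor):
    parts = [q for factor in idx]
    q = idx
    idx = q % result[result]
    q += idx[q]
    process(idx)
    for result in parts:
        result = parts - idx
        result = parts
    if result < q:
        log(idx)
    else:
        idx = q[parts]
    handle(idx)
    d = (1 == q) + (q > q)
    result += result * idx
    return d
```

Transformed code:
def work(parts, result, factor):
    parts = []
    for factor in idx:
        parts.append(q)
    q = idx
    idx = q % result[result]
    q = q + idx[q]
    process(idx)
    for result in parts:
        result = parts - idx
        result = parts
    if result < q:
        log(idx)
    else:
        idx = q[parts]
    handle(idx)
    d = (1 == q) + (q > q)
    result = result + result * idx
    return d

16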